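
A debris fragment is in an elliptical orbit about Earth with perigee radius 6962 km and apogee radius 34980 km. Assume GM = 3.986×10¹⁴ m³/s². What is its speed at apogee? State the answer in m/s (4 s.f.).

v ≈ 1945 m/s

Semi-major axis a = (r_p + r_a)/2 = 20971 km = 2.097×10⁷ m.
Vis-viva: v² = μ(2/r − 1/a) = 3.986×10¹⁴ × (5.718×10⁻⁸ − 4.768×10⁻⁸) = 3.783×10⁶ m²/s².
v = 1945 m/s.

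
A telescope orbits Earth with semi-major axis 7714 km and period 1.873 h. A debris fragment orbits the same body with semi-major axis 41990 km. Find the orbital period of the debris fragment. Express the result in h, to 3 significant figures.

T₂ ≈ 23.8 h

Kepler's third law: T² ∝ a³, so T₂ = T₁ (a₂/a₁)^(3/2).
a₂/a₁ = 5.443, (a₂/a₁)^(3/2) = 12.70.
T₂ = 1.873 × 12.70 = 23.79 h.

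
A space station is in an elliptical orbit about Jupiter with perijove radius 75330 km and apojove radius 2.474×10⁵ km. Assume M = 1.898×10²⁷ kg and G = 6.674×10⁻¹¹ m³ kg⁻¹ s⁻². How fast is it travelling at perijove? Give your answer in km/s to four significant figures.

μ = GM = 6.674×10⁻¹¹ × 1.898×10²⁷ = 1.267×10¹⁷ m³/s².
Semi-major axis a = (r_p + r_a)/2 = 1.6136×10⁵ km = 1.614×10⁸ m.
Vis-viva: v² = μ(2/r − 1/a) = 1.267×10¹⁷ × (2.655×10⁻⁸ − 6.197×10⁻⁹) = 2.578×10⁹ m²/s².
v = 50780 m/s = 50.78 km/s.

v ≈ 50.78 km/s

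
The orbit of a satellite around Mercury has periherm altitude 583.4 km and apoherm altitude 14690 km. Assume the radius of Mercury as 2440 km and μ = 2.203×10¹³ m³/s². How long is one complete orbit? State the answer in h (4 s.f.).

r_p = 2440 + 583.4 = 3023.4 km = 3.0234×10⁶ m.
r_a = 2440 + 14690 = 17130 km = 1.7130×10⁷ m.
Semi-major axis a = (r_p + r_a)/2 = (3023.4 + 17130)/2 = 10077 km = 1.008×10⁷ m.
By Kepler's third law T = 2π√(a³/μ) = 2π × 6.815×10³ = 4.282×10⁴ s.
= 11.89 h.

T ≈ 11.89 h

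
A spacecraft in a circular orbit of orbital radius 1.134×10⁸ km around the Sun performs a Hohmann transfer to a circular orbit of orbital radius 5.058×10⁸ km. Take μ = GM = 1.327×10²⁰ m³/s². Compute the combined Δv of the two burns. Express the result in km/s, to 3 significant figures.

Δv_total ≈ 15.9 km/s

r₁ = 1.134×10⁸ km = 1.134×10¹¹ m.
r₂ = 5.058×10⁸ km = 5.058×10¹¹ m.
Transfer ellipse a_t = (r₁ + r₂)/2 = 3.096×10¹¹ m.
At r₁: circular v_c1 = √(μ/r₁) = 34210 m/s; transfer-perihelion v_p = √[μ(2/r₁ − 1/a_t)] = 43720 m/s.
Δv₁ = v_p − v_c1 = 9516 m/s.
At r₂: circular v_c2 = √(μ/r₂) = 16200 m/s; transfer-aphelion v_a = √[μ(2/r₂ − 1/a_t)] = 9803 m/s.
Δv₂ = v_c2 − v_a = 6395 m/s.
Total Δv = Δv₁ + Δv₂ = 15910 m/s = 15.91 km/s.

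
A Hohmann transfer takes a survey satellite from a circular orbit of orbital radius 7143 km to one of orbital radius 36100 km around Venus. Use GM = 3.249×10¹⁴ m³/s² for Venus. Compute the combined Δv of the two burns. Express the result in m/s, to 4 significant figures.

Δv_total ≈ 3246 m/s

r₁ = 7143 km = 7.143×10⁶ m.
r₂ = 36100 km = 3.610×10⁷ m.
Transfer ellipse a_t = (r₁ + r₂)/2 = 2.162×10⁷ m.
At r₁: circular v_c1 = √(μ/r₁) = 6744 m/s; transfer-periapsis v_p = √[μ(2/r₁ − 1/a_t)] = 8715 m/s.
Δv₁ = v_p − v_c1 = 1970 m/s.
At r₂: circular v_c2 = √(μ/r₂) = 3000 m/s; transfer-apoapsis v_a = √[μ(2/r₂ − 1/a_t)] = 1724 m/s.
Δv₂ = v_c2 − v_a = 1276 m/s.
Total Δv = Δv₁ + Δv₂ = 3246 m/s.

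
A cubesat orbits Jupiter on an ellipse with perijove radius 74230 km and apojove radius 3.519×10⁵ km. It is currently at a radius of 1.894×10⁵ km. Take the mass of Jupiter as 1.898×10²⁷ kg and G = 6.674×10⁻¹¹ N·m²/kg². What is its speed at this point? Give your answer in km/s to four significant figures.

v ≈ 27.26 km/s

μ = GM = 6.674×10⁻¹¹ × 1.898×10²⁷ = 1.267×10¹⁷ m³/s².
Semi-major axis a = (r_p + r_a)/2 = 2.1306×10⁵ km = 2.131×10⁸ m.
Vis-viva: v² = μ(2/r − 1/a) = 1.267×10¹⁷ × (1.056×10⁻⁸ − 4.693×10⁻⁹) = 7.431×10⁸ m²/s².
v = 27260 m/s = 27.26 km/s.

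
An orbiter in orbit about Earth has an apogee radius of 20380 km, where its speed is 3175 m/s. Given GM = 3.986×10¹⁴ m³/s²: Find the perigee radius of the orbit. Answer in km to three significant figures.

perigee radius ≈ 7080 km

r_a = 2.038×10⁷ m.
Specific energy ε = v²/2 − μ/r = -1.452×10⁷ J/kg, so a = −μ/(2ε) = 1.373×10⁷ m.
The apsides satisfy r_p + r_a = 2a, so the perigee radius is 2a − r_a = 7.075×10⁶ m = 7075.4 km.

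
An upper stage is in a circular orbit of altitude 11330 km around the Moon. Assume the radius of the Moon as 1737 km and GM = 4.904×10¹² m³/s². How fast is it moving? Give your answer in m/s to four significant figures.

r = 1737 + 11330 = 13067 km = 1.3067×10⁷ m.
For a circular orbit v = √(μ/r) = √(4.904×10¹² / 1.307×10⁷) = √(3.753×10⁵) = 612.6 m/s.

v ≈ 612.6 m/s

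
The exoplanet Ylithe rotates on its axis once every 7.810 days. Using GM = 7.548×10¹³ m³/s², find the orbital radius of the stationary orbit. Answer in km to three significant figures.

T = 7.810 days = 6.748×10⁵ s.
A synchronous orbit has period T, so by Kepler's third law a = (μT²/4π²)^(1/3).
μT²/4π² = 7.548×10¹³ × (6.748×10⁵)² / 39.48 = 8.706×10²³ m³.
a = 9.548×10⁷ m = 95485 km.

r_sync ≈ 95500 km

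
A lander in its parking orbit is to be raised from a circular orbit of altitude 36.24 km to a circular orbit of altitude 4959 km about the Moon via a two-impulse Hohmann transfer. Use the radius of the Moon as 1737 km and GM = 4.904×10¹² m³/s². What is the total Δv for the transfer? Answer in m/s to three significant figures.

Δv_total ≈ 730 m/s

r₁ = 1737 + 36.24 = 1773.2 km = 1.7732×10⁶ m.
r₂ = 1737 + 4959 = 6696.0 km = 6.6960×10⁶ m.
Transfer ellipse a_t = (r₁ + r₂)/2 = 4.235×10⁶ m.
At r₁: circular v_c1 = √(μ/r₁) = 1663 m/s; transfer-perilune v_p = √[μ(2/r₁ − 1/a_t)] = 2091 m/s.
Δv₁ = v_p − v_c1 = 428.2 m/s.
At r₂: circular v_c2 = √(μ/r₂) = 855.8 m/s; transfer-apolune v_a = √[μ(2/r₂ − 1/a_t)] = 553.8 m/s.
Δv₂ = v_c2 − v_a = 302.0 m/s.
Total Δv = Δv₁ + Δv₂ = 730.2 m/s.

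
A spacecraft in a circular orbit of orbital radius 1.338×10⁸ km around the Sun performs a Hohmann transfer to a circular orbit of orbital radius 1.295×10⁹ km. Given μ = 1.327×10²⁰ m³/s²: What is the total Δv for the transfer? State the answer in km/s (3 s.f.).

Δv_total ≈ 16.6 km/s

r₁ = 1.338×10⁸ km = 1.338×10¹¹ m.
r₂ = 1.295×10⁹ km = 1.295×10¹² m.
Transfer ellipse a_t = (r₁ + r₂)/2 = 7.144×10¹¹ m.
At r₁: circular v_c1 = √(μ/r₁) = 31490 m/s; transfer-perihelion v_p = √[μ(2/r₁ − 1/a_t)] = 42400 m/s.
Δv₁ = v_p − v_c1 = 10910 m/s.
At r₂: circular v_c2 = √(μ/r₂) = 10120 m/s; transfer-aphelion v_a = √[μ(2/r₂ − 1/a_t)] = 4381 m/s.
Δv₂ = v_c2 − v_a = 5742 m/s.
Total Δv = Δv₁ + Δv₂ = 16650 m/s = 16.65 km/s.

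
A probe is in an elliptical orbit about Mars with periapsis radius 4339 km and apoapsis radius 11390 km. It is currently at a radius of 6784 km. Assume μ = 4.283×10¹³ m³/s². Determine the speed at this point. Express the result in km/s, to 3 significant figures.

Semi-major axis a = (r_p + r_a)/2 = 7864.5 km = 7.864×10⁶ m.
Vis-viva: v² = μ(2/r − 1/a) = 4.283×10¹³ × (2.948×10⁻⁷ − 1.272×10⁻⁷) = 7.181×10⁶ m²/s².
v = 2680 m/s = 2.680 km/s.

v ≈ 2.68 km/s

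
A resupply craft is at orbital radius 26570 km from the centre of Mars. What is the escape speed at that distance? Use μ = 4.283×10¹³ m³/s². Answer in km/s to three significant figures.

v_esc ≈ 1.80 km/s

r = 26570 km = 2.657×10⁷ m.
Escape speed v_esc = √(2μ/r) = √(2 × 4.283×10¹³ / 2.657×10⁷) = √(3.224×10⁶) = 1796 m/s.
= 1.796 km/s.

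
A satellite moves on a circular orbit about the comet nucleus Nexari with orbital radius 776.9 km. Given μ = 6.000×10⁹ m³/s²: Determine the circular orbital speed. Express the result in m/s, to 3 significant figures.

r = 776.9 km = 7.769×10⁵ m.
For a circular orbit v = √(μ/r) = √(6.000×10⁹ / 7.769×10⁵) = √(7.723×10³) = 87.88 m/s.

v ≈ 87.9 m/s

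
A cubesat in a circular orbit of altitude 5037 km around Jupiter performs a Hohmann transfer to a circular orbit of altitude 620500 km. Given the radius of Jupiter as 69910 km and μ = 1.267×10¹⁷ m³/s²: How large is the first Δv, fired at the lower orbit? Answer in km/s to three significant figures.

r₁ = 69910 + 5037 = 74947 km = 7.4947×10⁷ m.
r₂ = 69910 + 620500 = 690410 km = 6.9041×10⁸ m.
Transfer ellipse a_t = (r₁ + r₂)/2 = 3.827×10⁸ m.
At r₁: circular v_c1 = √(μ/r₁) = 41120 m/s; transfer-perijove v_p = √[μ(2/r₁ − 1/a_t)] = 55230 m/s.
Δv₁ = v_p − v_c1 = 14110 m/s.
= 14.11 km/s.

Δv ≈ 14.1 km/s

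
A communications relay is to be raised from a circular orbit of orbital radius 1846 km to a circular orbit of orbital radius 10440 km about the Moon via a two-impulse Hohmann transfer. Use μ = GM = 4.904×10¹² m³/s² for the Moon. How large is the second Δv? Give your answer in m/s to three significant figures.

Δv ≈ 310 m/s

r₁ = 1846 km = 1.846×10⁶ m.
r₂ = 10440 km = 1.044×10⁷ m.
Transfer ellipse a_t = (r₁ + r₂)/2 = 6.143×10⁶ m.
At r₁: circular v_c1 = √(μ/r₁) = 1630 m/s; transfer-perilune v_p = √[μ(2/r₁ − 1/a_t)] = 2125 m/s.
At r₂: circular v_c2 = √(μ/r₂) = 685.4 m/s; transfer-apolune v_a = √[μ(2/r₂ − 1/a_t)] = 375.7 m/s.
Δv₂ = v_c2 − v_a = 309.7 m/s.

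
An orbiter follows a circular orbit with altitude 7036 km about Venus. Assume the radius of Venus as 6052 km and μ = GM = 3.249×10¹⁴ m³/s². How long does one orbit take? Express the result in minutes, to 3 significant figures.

r = 6052 + 7036 = 13088 km = 1.3088×10⁷ m.
Kepler's third law: T = 2π√(r³/μ) = 2π√((1.309×10⁷)³ / 3.249×10¹⁴).
r³/μ = 6.900×10⁶ s², so T = 2π × 2.627×10³ = 1.650×10⁴ s.
Converting: 1.650×10⁴ s ÷ 60.00 = 275.1 minutes.

T ≈ 275 minutes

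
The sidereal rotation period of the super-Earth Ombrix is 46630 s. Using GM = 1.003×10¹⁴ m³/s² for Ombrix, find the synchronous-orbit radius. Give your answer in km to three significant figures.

r_sync ≈ 17700 km

A synchronous orbit has period T, so by Kepler's third law a = (μT²/4π²)^(1/3).
μT²/4π² = 1.003×10¹⁴ × (4.663×10⁴)² / 39.48 = 5.524×10²¹ m³.
a = 1.768×10⁷ m = 17678 km.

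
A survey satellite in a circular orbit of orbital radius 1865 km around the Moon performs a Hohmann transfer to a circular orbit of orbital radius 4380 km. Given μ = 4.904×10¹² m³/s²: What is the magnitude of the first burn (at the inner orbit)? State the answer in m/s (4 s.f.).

r₁ = 1865 km = 1.865×10⁶ m.
r₂ = 4380 km = 4.380×10⁶ m.
Transfer ellipse a_t = (r₁ + r₂)/2 = 3.122×10⁶ m.
At r₁: circular v_c1 = √(μ/r₁) = 1622 m/s; transfer-perilune v_p = √[μ(2/r₁ − 1/a_t)] = 1921 m/s.
Δv₁ = v_p − v_c1 = 299.0 m/s.

Δv ≈ 299.0 m/s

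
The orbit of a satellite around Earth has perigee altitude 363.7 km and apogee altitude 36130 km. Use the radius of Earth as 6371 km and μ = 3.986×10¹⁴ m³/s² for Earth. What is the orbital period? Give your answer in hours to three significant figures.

r_p = 6371 + 363.7 = 6734.7 km = 6.7347×10⁶ m.
r_a = 6371 + 36130 = 42501 km = 4.2501×10⁷ m.
Semi-major axis a = (r_p + r_a)/2 = (6734.7 + 42501)/2 = 24618 km = 2.462×10⁷ m.
By Kepler's third law T = 2π√(a³/μ) = 2π × 6.118×10³ = 3.844×10⁴ s.
= 10.68 hours.

T ≈ 10.7 hours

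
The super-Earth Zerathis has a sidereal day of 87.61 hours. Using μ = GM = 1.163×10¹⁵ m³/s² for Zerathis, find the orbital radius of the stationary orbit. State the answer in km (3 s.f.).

r_sync ≈ 1.43×10⁵ km

T = 87.61 hours = 3.154×10⁵ s.
A synchronous orbit has period T, so by Kepler's third law a = (μT²/4π²)^(1/3).
μT²/4π² = 1.163×10¹⁵ × (3.154×10⁵)² / 39.48 = 2.930×10²⁴ m³.
a = 1.431×10⁸ m = 1.4310×10⁵ km.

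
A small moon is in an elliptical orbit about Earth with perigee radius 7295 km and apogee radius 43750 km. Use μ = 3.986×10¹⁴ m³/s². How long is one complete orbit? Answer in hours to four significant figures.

Semi-major axis a = (r_p + r_a)/2 = (7295.0 + 43750)/2 = 25522 km = 2.552×10⁷ m.
By Kepler's third law T = 2π√(a³/μ) = 2π × 6.458×10³ = 4.058×10⁴ s.
= 11.27 hours.

T ≈ 11.27 hours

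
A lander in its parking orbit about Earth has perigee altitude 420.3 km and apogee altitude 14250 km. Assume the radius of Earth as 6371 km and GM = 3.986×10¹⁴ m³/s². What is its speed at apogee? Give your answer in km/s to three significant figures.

r_p = 6371 + 420.3 = 6791.3 km = 6.7913×10⁶ m.
r_a = 6371 + 14250 = 20621 km = 2.0621×10⁷ m.
Semi-major axis a = (r_p + r_a)/2 = 13706 km = 1.371×10⁷ m.
Vis-viva: v² = μ(2/r − 1/a) = 3.986×10¹⁴ × (9.699×10⁻⁸ − 7.296×10⁻⁸) = 9.578×10⁶ m²/s².
v = 3095 m/s = 3.095 km/s.

v ≈ 3.09 km/s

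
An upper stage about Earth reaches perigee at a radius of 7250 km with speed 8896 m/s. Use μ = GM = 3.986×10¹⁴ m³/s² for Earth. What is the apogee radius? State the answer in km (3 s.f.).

apogee radius ≈ 18600 km

r_p = 7.250×10⁶ m.
Specific energy ε = v²/2 − μ/r = -1.541×10⁷ J/kg, so a = −μ/(2ε) = 1.293×10⁷ m.
The apsides satisfy r_p + r_a = 2a, so the apogee radius is 2a − r_p = 1.862×10⁷ m = 18616 km.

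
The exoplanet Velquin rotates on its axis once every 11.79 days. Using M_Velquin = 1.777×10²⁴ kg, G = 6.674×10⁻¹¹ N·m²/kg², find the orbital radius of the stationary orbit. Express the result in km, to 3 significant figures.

μ = GM = 6.674×10⁻¹¹ × 1.777×10²⁴ = 1.186×10¹⁴ m³/s².
T = 11.79 days = 1.019×10⁶ s.
A synchronous orbit has period T, so by Kepler's third law a = (μT²/4π²)^(1/3).
μT²/4π² = 1.186×10¹⁴ × (1.019×10⁶)² / 39.48 = 3.117×10²⁴ m³.
a = 1.461×10⁸ m = 1.4608×10⁵ km.

r_sync ≈ 1.46×10⁵ km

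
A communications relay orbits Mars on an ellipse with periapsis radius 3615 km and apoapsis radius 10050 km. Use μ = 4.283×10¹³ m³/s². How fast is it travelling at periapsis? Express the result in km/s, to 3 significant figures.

v ≈ 4.17 km/s

Semi-major axis a = (r_p + r_a)/2 = 6832.5 km = 6.832×10⁶ m.
Vis-viva: v² = μ(2/r − 1/a) = 4.283×10¹³ × (5.533×10⁻⁷ − 1.464×10⁻⁷) = 1.743×10⁷ m²/s².
v = 4175 m/s = 4.175 km/s.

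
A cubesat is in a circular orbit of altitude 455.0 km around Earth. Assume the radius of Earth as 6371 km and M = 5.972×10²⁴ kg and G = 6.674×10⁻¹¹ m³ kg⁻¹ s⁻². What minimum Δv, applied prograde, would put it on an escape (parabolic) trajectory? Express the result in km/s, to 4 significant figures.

Δv ≈ 3.165 km/s

μ = GM = 6.674×10⁻¹¹ × 5.972×10²⁴ = 3.986×10¹⁴ m³/s².
r = 6371 + 455.0 = 6826.0 km = 6.8260×10⁶ m.
Circular speed v_c = √(μ/r) = 7641 m/s.
Escape speed v_esc = √(2μ/r) = √2 × v_c = 10810 m/s.
Δv = v_esc − v_c = 3165 m/s = 3.165 km/s.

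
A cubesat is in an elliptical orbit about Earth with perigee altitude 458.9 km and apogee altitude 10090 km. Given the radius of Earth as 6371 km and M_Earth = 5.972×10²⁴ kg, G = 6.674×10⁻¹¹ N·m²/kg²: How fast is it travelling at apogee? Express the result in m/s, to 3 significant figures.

μ = GM = 6.674×10⁻¹¹ × 5.972×10²⁴ = 3.986×10¹⁴ m³/s².
r_p = 6371 + 458.9 = 6829.9 km = 6.8299×10⁶ m.
r_a = 6371 + 10090 = 16461 km = 1.6461×10⁷ m.
Semi-major axis a = (r_p + r_a)/2 = 11645 km = 1.165×10⁷ m.
Vis-viva: v² = μ(2/r − 1/a) = 3.986×10¹⁴ × (1.215×10⁻⁷ − 8.587×10⁻⁸) = 1.420×10⁷ m²/s².
v = 3768 m/s.

v ≈ 3770 m/s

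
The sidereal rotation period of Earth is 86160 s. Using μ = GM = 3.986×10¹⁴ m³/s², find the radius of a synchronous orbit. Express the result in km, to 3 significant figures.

r_sync ≈ 42200 km

A synchronous orbit has period T, so by Kepler's third law a = (μT²/4π²)^(1/3).
μT²/4π² = 3.986×10¹⁴ × (8.616×10⁴)² / 39.48 = 7.495×10²² m³.
a = 4.216×10⁷ m = 42163 km.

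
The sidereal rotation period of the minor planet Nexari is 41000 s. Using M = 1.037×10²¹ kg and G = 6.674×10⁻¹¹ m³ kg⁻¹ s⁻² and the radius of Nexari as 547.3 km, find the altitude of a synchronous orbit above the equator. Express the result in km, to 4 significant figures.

h_sync ≈ 886.4 km

μ = GM = 6.674×10⁻¹¹ × 1.037×10²¹ = 6.921×10¹⁰ m³/s².
A synchronous orbit has period T, so by Kepler's third law a = (μT²/4π²)^(1/3).
μT²/4π² = 6.921×10¹⁰ × (4.100×10⁴)² / 39.48 = 2.947×10¹⁸ m³.
a = 1.434×10⁶ m = 1433.7 km.
Altitude h = a − R = 1433.7 − 547.3 = 886.40 km.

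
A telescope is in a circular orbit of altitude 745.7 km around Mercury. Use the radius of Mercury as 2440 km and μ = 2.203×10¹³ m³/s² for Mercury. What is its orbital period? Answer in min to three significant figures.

T ≈ 127 min

r = 2440 + 745.7 = 3185.7 km = 3.1857×10⁶ m.
Kepler's third law: T = 2π√(r³/μ) = 2π√((3.186×10⁶)³ / 2.203×10¹³).
r³/μ = 1.468×10⁶ s², so T = 2π × 1.211×10³ = 7.612×10³ s.
Converting: 7.612×10³ s ÷ 60.00 = 126.9 min.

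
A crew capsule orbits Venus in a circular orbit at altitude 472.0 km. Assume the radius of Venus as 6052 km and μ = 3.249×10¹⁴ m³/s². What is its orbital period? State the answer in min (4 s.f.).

T ≈ 96.81 min

r = 6052 + 472.0 = 6524.0 km = 6.5240×10⁶ m.
Kepler's third law: T = 2π√(r³/μ) = 2π√((6.524×10⁶)³ / 3.249×10¹⁴).
r³/μ = 8.547×10⁵ s², so T = 2π × 9.245×10² = 5.809×10³ s.
Converting: 5.809×10³ s ÷ 60.00 = 96.81 min.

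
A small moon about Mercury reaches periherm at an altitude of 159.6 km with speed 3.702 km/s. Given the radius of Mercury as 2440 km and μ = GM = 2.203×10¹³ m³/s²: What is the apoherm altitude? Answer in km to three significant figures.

apoherm altitude ≈ 8540 km

r_p = 2440 + 159.6 = 2599.6 km = 2.600×10⁶ m.
Specific energy ε = v²/2 − μ/r = -1.622×10⁶ J/kg, so a = −μ/(2ε) = 6.791×10⁶ m.
The apsides satisfy r_p + r_a = 2a, so the apoherm radius is 2a − r_p = 1.098×10⁷ m = 10983 km.
Apoherm altitude = 10983 − 2440 = 8542.6 km.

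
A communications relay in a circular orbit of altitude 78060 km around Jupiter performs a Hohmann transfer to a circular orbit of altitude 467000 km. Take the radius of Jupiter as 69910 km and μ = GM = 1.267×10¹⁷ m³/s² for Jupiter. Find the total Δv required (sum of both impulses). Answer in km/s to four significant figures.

r₁ = 69910 + 78060 = 147970 km = 1.4797×10⁸ m.
r₂ = 69910 + 467000 = 536910 km = 5.3691×10⁸ m.
Transfer ellipse a_t = (r₁ + r₂)/2 = 3.424×10⁸ m.
At r₁: circular v_c1 = √(μ/r₁) = 29260 m/s; transfer-perijove v_p = √[μ(2/r₁ − 1/a_t)] = 36640 m/s.
Δv₁ = v_p − v_c1 = 7379 m/s.
At r₂: circular v_c2 = √(μ/r₂) = 15360 m/s; transfer-apojove v_a = √[μ(2/r₂ − 1/a_t)] = 10100 m/s.
Δv₂ = v_c2 − v_a = 5264 m/s.
Total Δv = Δv₁ + Δv₂ = 12640 m/s = 12.64 km/s.

Δv_total ≈ 12.64 km/s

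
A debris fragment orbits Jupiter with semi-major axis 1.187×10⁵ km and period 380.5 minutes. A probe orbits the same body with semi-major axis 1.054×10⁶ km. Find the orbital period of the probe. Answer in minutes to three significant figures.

Kepler's third law: T² ∝ a³, so T₂ = T₁ (a₂/a₁)^(3/2).
a₂/a₁ = 8.880, (a₂/a₁)^(3/2) = 26.46.
T₂ = 380.5 × 26.46 = 10070 minutes.

T₂ ≈ 10100 minutes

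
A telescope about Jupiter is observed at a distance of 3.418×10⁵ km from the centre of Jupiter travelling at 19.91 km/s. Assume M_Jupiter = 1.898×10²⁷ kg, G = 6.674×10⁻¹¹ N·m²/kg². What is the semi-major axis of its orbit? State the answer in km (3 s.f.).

μ = GM = 6.674×10⁻¹¹ × 1.898×10²⁷ = 1.267×10¹⁷ m³/s².
r = 3.418×10⁸ m.
Vis-viva rearranged: 1/a = 2/r − v²/μ = 5.851×10⁻⁹ − 3.129×10⁻⁹ = 2.722×10⁻⁹ m⁻¹.
a = 3.674×10⁸ m = 3.6738×10⁵ km.

a ≈ 3.67×10⁵ km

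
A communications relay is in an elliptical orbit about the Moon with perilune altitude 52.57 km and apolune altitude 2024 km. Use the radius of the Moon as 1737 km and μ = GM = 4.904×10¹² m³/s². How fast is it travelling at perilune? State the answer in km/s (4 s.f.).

v ≈ 1.927 km/s

r_p = 1737 + 52.57 = 1789.6 km = 1.7896×10⁶ m.
r_a = 1737 + 2024 = 3761.0 km = 3.7610×10⁶ m.
Semi-major axis a = (r_p + r_a)/2 = 2775.3 km = 2.775×10⁶ m.
Vis-viva: v² = μ(2/r − 1/a) = 4.904×10¹² × (1.118×10⁻⁶ − 3.603×10⁻⁷) = 3.714×10⁶ m²/s².
v = 1927 m/s = 1.927 km/s.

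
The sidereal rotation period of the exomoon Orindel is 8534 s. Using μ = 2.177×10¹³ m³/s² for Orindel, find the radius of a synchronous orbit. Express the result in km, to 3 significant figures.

A synchronous orbit has period T, so by Kepler's third law a = (μT²/4π²)^(1/3).
μT²/4π² = 2.177×10¹³ × (8.534×10³)² / 39.48 = 4.016×10¹⁹ m³.
a = 3.425×10⁶ m = 3424.5 km.

r_sync ≈ 3420 km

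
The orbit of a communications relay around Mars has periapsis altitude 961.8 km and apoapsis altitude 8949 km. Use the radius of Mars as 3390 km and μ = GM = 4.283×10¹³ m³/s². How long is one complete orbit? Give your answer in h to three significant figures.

T ≈ 6.43 h

r_p = 3390 + 961.8 = 4351.8 km = 4.3518×10⁶ m.
r_a = 3390 + 8949 = 12339 km = 1.2339×10⁷ m.
Semi-major axis a = (r_p + r_a)/2 = (4351.8 + 12339)/2 = 8345.4 km = 8.345×10⁶ m.
By Kepler's third law T = 2π√(a³/μ) = 2π × 3.684×10³ = 2.315×10⁴ s.
= 6.429 h.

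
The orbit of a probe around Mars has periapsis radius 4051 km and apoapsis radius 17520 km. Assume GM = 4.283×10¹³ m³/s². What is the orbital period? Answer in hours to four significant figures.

Semi-major axis a = (r_p + r_a)/2 = (4051.0 + 17520)/2 = 10786 km = 1.079×10⁷ m.
By Kepler's third law T = 2π√(a³/μ) = 2π × 5.412×10³ = 3.401×10⁴ s.
= 9.446 hours.

T ≈ 9.446 hours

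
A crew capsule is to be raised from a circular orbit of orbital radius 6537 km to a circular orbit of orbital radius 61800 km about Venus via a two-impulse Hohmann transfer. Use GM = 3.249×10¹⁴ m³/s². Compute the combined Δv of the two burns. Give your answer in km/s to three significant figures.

r₁ = 6537 km = 6.537×10⁶ m.
r₂ = 61800 km = 6.180×10⁷ m.
Transfer ellipse a_t = (r₁ + r₂)/2 = 3.417×10⁷ m.
At r₁: circular v_c1 = √(μ/r₁) = 7050 m/s; transfer-periapsis v_p = √[μ(2/r₁ − 1/a_t)] = 9481 m/s.
Δv₁ = v_p − v_c1 = 2431 m/s.
At r₂: circular v_c2 = √(μ/r₂) = 2293 m/s; transfer-apoapsis v_a = √[μ(2/r₂ − 1/a_t)] = 1003 m/s.
Δv₂ = v_c2 − v_a = 1290 m/s.
Total Δv = Δv₁ + Δv₂ = 3721 m/s = 3.721 km/s.

Δv_total ≈ 3.72 km/s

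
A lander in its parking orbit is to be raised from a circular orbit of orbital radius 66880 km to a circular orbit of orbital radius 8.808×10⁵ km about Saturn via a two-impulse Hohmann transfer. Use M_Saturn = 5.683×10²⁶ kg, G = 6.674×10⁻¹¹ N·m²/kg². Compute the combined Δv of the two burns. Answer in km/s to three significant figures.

μ = GM = 6.674×10⁻¹¹ × 5.683×10²⁶ = 3.793×10¹⁶ m³/s².
r₁ = 66880 km = 6.688×10⁷ m.
r₂ = 8.808×10⁵ km = 8.808×10⁸ m.
Transfer ellipse a_t = (r₁ + r₂)/2 = 4.738×10⁸ m.
At r₁: circular v_c1 = √(μ/r₁) = 23810 m/s; transfer-perikrone v_p = √[μ(2/r₁ − 1/a_t)] = 32470 m/s.
Δv₁ = v_p − v_c1 = 8654 m/s.
At r₂: circular v_c2 = √(μ/r₂) = 6562 m/s; transfer-apokrone v_a = √[μ(2/r₂ − 1/a_t)] = 2465 m/s.
Δv₂ = v_c2 − v_a = 4097 m/s.
Total Δv = Δv₁ + Δv₂ = 12750 m/s = 12.75 km/s.

Δv_total ≈ 12.8 km/s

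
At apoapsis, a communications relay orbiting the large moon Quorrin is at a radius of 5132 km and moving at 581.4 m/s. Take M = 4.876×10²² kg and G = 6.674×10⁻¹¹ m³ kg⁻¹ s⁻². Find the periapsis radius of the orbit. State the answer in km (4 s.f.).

μ = GM = 6.674×10⁻¹¹ × 4.876×10²² = 3.254×10¹² m³/s².
r_a = 5.132×10⁶ m.
Specific energy ε = v²/2 − μ/r = -4.651×10⁵ J/kg, so a = −μ/(2ε) = 3.498×10⁶ m.
The apsides satisfy r_p + r_a = 2a, so the periapsis radius is 2a − r_a = 1.865×10⁶ m = 1864.9 km.

periapsis radius ≈ 1865 km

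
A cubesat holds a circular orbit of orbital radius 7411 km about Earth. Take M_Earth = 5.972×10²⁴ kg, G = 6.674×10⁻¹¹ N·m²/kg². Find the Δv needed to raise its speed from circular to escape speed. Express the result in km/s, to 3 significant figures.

μ = GM = 6.674×10⁻¹¹ × 5.972×10²⁴ = 3.986×10¹⁴ m³/s².
r = 7411 km = 7.411×10⁶ m.
Circular speed v_c = √(μ/r) = 7334 m/s.
Escape speed v_esc = √(2μ/r) = √2 × v_c = 10370 m/s.
Δv = v_esc − v_c = 3038 m/s = 3.038 km/s.

Δv ≈ 3.04 km/s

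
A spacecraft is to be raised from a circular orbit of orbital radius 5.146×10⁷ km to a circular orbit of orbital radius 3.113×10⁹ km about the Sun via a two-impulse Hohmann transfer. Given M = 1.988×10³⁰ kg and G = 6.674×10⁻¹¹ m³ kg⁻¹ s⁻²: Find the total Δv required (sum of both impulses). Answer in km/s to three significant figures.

Δv_total ≈ 25.8 km/s

μ = GM = 6.674×10⁻¹¹ × 1.988×10³⁰ = 1.327×10²⁰ m³/s².
r₁ = 5.146×10⁷ km = 5.146×10¹⁰ m.
r₂ = 3.113×10⁹ km = 3.113×10¹² m.
Transfer ellipse a_t = (r₁ + r₂)/2 = 1.582×10¹² m.
At r₁: circular v_c1 = √(μ/r₁) = 50780 m/s; transfer-perihelion v_p = √[μ(2/r₁ − 1/a_t)] = 71220 m/s.
Δv₁ = v_p − v_c1 = 20450 m/s.
At r₂: circular v_c2 = √(μ/r₂) = 6528 m/s; transfer-aphelion v_a = √[μ(2/r₂ − 1/a_t)] = 1177 m/s.
Δv₂ = v_c2 − v_a = 5351 m/s.
Total Δv = Δv₁ + Δv₂ = 25800 m/s = 25.80 km/s.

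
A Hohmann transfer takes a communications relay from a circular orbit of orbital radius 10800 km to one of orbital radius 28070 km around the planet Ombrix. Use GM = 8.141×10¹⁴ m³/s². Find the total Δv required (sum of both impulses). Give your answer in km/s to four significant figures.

Δv_total ≈ 3.123 km/s

r₁ = 10800 km = 1.080×10⁷ m.
r₂ = 28070 km = 2.807×10⁷ m.
Transfer ellipse a_t = (r₁ + r₂)/2 = 1.944×10⁷ m.
At r₁: circular v_c1 = √(μ/r₁) = 8682 m/s; transfer-periapsis v_p = √[μ(2/r₁ − 1/a_t)] = 10430 m/s.
Δv₁ = v_p − v_c1 = 1752 m/s.
At r₂: circular v_c2 = √(μ/r₂) = 5385 m/s; transfer-apoapsis v_a = √[μ(2/r₂ − 1/a_t)] = 4015 m/s.
Δv₂ = v_c2 − v_a = 1371 m/s.
Total Δv = Δv₁ + Δv₂ = 3123 m/s = 3.123 km/s.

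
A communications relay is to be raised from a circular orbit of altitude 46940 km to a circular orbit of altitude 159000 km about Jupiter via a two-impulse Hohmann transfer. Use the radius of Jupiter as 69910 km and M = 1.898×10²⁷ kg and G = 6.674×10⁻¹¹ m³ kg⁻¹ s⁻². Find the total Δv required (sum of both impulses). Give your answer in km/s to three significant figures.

μ = GM = 6.674×10⁻¹¹ × 1.898×10²⁷ = 1.267×10¹⁷ m³/s².
r₁ = 69910 + 46940 = 116850 km = 1.1685×10⁸ m.
r₂ = 69910 + 159000 = 228910 km = 2.2891×10⁸ m.
Transfer ellipse a_t = (r₁ + r₂)/2 = 1.729×10⁸ m.
At r₁: circular v_c1 = √(μ/r₁) = 32930 m/s; transfer-perijove v_p = √[μ(2/r₁ − 1/a_t)] = 37890 m/s.
Δv₁ = v_p − v_c1 = 4962 m/s.
At r₂: circular v_c2 = √(μ/r₂) = 23520 m/s; transfer-apojove v_a = √[μ(2/r₂ − 1/a_t)] = 19340 m/s.
Δv₂ = v_c2 − v_a = 4184 m/s.
Total Δv = Δv₁ + Δv₂ = 9146 m/s = 9.146 km/s.

Δv_total ≈ 9.15 km/s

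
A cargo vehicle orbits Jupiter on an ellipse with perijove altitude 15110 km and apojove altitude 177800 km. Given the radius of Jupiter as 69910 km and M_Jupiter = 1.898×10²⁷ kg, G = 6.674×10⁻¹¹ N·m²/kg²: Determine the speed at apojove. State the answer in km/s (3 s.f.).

v ≈ 16.2 km/s

μ = GM = 6.674×10⁻¹¹ × 1.898×10²⁷ = 1.267×10¹⁷ m³/s².
r_p = 69910 + 15110 = 85020 km = 8.5020×10⁷ m.
r_a = 69910 + 177800 = 247710 km = 2.4771×10⁸ m.
Semi-major axis a = (r_p + r_a)/2 = 1.6636×10⁵ km = 1.664×10⁸ m.
Vis-viva: v² = μ(2/r − 1/a) = 1.267×10¹⁷ × (8.074×10⁻⁹ − 6.011×10⁻⁹) = 2.613×10⁸ m²/s².
v = 16170 m/s = 16.17 km/s.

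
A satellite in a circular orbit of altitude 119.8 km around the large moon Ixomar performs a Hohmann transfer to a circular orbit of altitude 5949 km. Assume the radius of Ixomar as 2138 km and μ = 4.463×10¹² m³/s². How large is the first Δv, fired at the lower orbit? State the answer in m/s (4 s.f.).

r₁ = 2138 + 119.8 = 2257.8 km = 2.2578×10⁶ m.
r₂ = 2138 + 5949 = 8087.0 km = 8.0870×10⁶ m.
Transfer ellipse a_t = (r₁ + r₂)/2 = 5.172×10⁶ m.
At r₁: circular v_c1 = √(μ/r₁) = 1406 m/s; transfer-periapsis v_p = √[μ(2/r₁ − 1/a_t)] = 1758 m/s.
Δv₁ = v_p − v_c1 = 352.0 m/s.

Δv ≈ 352.0 m/s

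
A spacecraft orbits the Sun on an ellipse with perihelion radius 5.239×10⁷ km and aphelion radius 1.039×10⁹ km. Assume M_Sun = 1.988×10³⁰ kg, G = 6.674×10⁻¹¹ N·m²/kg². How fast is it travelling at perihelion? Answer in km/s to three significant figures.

μ = GM = 6.674×10⁻¹¹ × 1.988×10³⁰ = 1.327×10²⁰ m³/s².
Semi-major axis a = (r_p + r_a)/2 = 5.4570×10⁸ km = 5.457×10¹¹ m.
Vis-viva: v² = μ(2/r − 1/a) = 1.327×10²⁰ × (3.818×10⁻¹¹ − 1.833×10⁻¹²) = 4.822×10⁹ m²/s².
v = 69440 m/s = 69.44 km/s.

v ≈ 69.4 km/s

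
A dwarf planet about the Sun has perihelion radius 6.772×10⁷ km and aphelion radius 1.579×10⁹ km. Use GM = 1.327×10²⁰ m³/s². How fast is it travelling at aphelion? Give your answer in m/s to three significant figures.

Semi-major axis a = (r_p + r_a)/2 = 8.2336×10⁸ km = 8.234×10¹¹ m.
Vis-viva: v² = μ(2/r − 1/a) = 1.327×10²⁰ × (1.267×10⁻¹² − 1.215×10⁻¹²) = 6.912×10⁶ m²/s².
v = 2629 m/s.

v ≈ 2630 m/s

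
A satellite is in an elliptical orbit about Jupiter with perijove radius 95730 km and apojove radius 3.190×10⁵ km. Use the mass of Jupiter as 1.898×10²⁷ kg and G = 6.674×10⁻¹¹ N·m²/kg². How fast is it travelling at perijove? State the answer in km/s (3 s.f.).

v ≈ 45.1 km/s

μ = GM = 6.674×10⁻¹¹ × 1.898×10²⁷ = 1.267×10¹⁷ m³/s².
Semi-major axis a = (r_p + r_a)/2 = 2.0736×10⁵ km = 2.074×10⁸ m.
Vis-viva: v² = μ(2/r − 1/a) = 1.267×10¹⁷ × (2.089×10⁻⁸ − 4.822×10⁻⁹) = 2.036×10⁹ m²/s².
v = 45120 m/s = 45.12 km/s.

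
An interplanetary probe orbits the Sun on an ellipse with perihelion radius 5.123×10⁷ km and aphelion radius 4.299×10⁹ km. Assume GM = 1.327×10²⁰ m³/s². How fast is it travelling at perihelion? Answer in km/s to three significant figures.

v ≈ 71.6 km/s

Semi-major axis a = (r_p + r_a)/2 = 2.1751×10⁹ km = 2.175×10¹² m.
Vis-viva: v² = μ(2/r − 1/a) = 1.327×10²⁰ × (3.904×10⁻¹¹ − 4.597×10⁻¹³) = 5.120×10⁹ m²/s².
v = 71550 m/s = 71.55 km/s.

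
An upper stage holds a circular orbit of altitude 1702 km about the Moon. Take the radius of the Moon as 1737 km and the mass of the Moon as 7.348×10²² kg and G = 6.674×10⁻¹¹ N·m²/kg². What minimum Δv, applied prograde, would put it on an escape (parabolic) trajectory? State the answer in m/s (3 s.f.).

Δv ≈ 495 m/s

μ = GM = 6.674×10⁻¹¹ × 7.348×10²² = 4.904×10¹² m³/s².
r = 1737 + 1702 = 3439.0 km = 3.4390×10⁶ m.
Circular speed v_c = √(μ/r) = 1194 m/s.
Escape speed v_esc = √(2μ/r) = √2 × v_c = 1689 m/s.
Δv = v_esc − v_c = 494.6 m/s.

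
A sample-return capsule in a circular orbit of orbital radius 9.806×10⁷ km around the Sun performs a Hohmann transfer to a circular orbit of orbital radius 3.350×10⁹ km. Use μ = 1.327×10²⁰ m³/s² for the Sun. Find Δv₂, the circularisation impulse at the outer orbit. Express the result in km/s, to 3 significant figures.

r₁ = 9.806×10⁷ km = 9.806×10¹⁰ m.
r₂ = 3.350×10⁹ km = 3.350×10¹² m.
Transfer ellipse a_t = (r₁ + r₂)/2 = 1.724×10¹² m.
At r₁: circular v_c1 = √(μ/r₁) = 36790 m/s; transfer-perihelion v_p = √[μ(2/r₁ − 1/a_t)] = 51280 m/s.
At r₂: circular v_c2 = √(μ/r₂) = 6294 m/s; transfer-aphelion v_a = √[μ(2/r₂ − 1/a_t)] = 1501 m/s.
Δv₂ = v_c2 − v_a = 4793 m/s.
= 4.793 km/s.

Δv ≈ 4.79 km/s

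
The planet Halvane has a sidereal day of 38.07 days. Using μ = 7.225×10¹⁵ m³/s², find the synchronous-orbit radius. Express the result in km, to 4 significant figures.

r_sync ≈ 1.256×10⁶ km

T = 38.07 days = 3.289×10⁶ s.
A synchronous orbit has period T, so by Kepler's third law a = (μT²/4π²)^(1/3).
μT²/4π² = 7.225×10¹⁵ × (3.289×10⁶)² / 39.48 = 1.980×10²⁷ m³.
a = 1.256×10⁹ m = 1.2557×10⁶ km.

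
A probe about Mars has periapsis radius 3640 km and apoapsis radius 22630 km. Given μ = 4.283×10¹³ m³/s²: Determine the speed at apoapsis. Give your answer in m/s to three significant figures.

v ≈ 724 m/s

Semi-major axis a = (r_p + r_a)/2 = 13135 km = 1.314×10⁷ m.
Vis-viva: v² = μ(2/r − 1/a) = 4.283×10¹³ × (8.838×10⁻⁸ − 7.613×10⁻⁸) = 5.245×10⁵ m²/s².
v = 724.2 m/s.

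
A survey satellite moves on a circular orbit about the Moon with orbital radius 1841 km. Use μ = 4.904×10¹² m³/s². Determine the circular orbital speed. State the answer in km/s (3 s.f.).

v ≈ 1.63 km/s

r = 1841 km = 1.841×10⁶ m.
For a circular orbit v = √(μ/r) = √(4.904×10¹² / 1.841×10⁶) = √(2.664×10⁶) = 1632 m/s.
That is 1.632 km/s.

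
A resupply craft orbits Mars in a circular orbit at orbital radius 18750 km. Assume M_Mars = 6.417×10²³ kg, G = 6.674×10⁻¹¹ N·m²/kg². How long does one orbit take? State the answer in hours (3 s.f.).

T ≈ 21.7 hours

μ = GM = 6.674×10⁻¹¹ × 6.417×10²³ = 4.283×10¹³ m³/s².
r = 18750 km = 1.875×10⁷ m.
Kepler's third law: T = 2π√(r³/μ) = 2π√((1.875×10⁷)³ / 4.283×10¹³).
r³/μ = 1.539×10⁸ s², so T = 2π × 1.241×10⁴ = 7.795×10⁴ s.
Converting: 7.795×10⁴ s ÷ 3600 = 21.65 hours.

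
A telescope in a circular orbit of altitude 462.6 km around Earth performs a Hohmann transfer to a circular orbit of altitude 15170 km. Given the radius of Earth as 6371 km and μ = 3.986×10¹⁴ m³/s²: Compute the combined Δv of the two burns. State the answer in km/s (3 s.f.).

r₁ = 6371 + 462.6 = 6833.6 km = 6.8336×10⁶ m.
r₂ = 6371 + 15170 = 21541 km = 2.1541×10⁷ m.
Transfer ellipse a_t = (r₁ + r₂)/2 = 1.419×10⁷ m.
At r₁: circular v_c1 = √(μ/r₁) = 7637 m/s; transfer-perigee v_p = √[μ(2/r₁ − 1/a_t)] = 9411 m/s.
Δv₁ = v_p − v_c1 = 1773 m/s.
At r₂: circular v_c2 = √(μ/r₂) = 4302 m/s; transfer-apogee v_a = √[μ(2/r₂ − 1/a_t)] = 2985 m/s.
Δv₂ = v_c2 − v_a = 1316 m/s.
Total Δv = Δv₁ + Δv₂ = 3090 m/s = 3.090 km/s.

Δv_total ≈ 3.09 km/s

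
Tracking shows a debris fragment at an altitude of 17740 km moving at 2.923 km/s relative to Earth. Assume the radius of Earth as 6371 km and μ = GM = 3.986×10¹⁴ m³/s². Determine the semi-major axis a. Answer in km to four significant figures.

r = 6371 + 17740 = 24111 km = 2.411×10⁷ m.
Specific orbital energy ε = v²/2 − μ/r = (2923)²/2 − 3.986×10¹⁴/2.411×10⁷ = -1.226×10⁷ J/kg.
Since ε = −μ/(2a), a = −μ/(2ε) = 1.626×10⁷ m = 16256 km.

a ≈ 16260 km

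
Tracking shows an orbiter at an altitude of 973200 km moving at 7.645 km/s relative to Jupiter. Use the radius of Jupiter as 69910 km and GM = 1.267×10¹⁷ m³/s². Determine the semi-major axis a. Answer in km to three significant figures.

r = 69910 + 973200 = 1.0431×10⁶ km = 1.043×10⁹ m.
Specific orbital energy ε = v²/2 − μ/r = (7645)²/2 − 1.267×10¹⁷/1.043×10⁹ = -9.224×10⁷ J/kg.
Since ε = −μ/(2a), a = −μ/(2ε) = 6.868×10⁸ m = 6.8679×10⁵ km.

a ≈ 6.87×10⁵ km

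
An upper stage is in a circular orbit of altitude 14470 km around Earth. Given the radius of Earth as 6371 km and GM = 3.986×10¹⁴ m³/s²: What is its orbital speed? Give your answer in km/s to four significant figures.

v ≈ 4.373 km/s

r = 6371 + 14470 = 20841 km = 2.0841×10⁷ m.
For a circular orbit v = √(μ/r) = √(3.986×10¹⁴ / 2.084×10⁷) = √(1.913×10⁷) = 4373 m/s.
That is 4.373 km/s.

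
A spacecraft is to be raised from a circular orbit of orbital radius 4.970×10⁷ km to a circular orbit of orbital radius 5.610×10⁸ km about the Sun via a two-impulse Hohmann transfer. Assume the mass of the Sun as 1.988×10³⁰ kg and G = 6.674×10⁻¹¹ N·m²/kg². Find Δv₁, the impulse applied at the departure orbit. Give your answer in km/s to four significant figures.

μ = GM = 6.674×10⁻¹¹ × 1.988×10³⁰ = 1.327×10²⁰ m³/s².
r₁ = 4.970×10⁷ km = 4.970×10¹⁰ m.
r₂ = 5.610×10⁸ km = 5.610×10¹¹ m.
Transfer ellipse a_t = (r₁ + r₂)/2 = 3.054×10¹¹ m.
At r₁: circular v_c1 = √(μ/r₁) = 51670 m/s; transfer-perihelion v_p = √[μ(2/r₁ − 1/a_t)] = 70030 m/s.
Δv₁ = v_p − v_c1 = 18370 m/s.
= 18.37 km/s.

Δv ≈ 18.37 km/s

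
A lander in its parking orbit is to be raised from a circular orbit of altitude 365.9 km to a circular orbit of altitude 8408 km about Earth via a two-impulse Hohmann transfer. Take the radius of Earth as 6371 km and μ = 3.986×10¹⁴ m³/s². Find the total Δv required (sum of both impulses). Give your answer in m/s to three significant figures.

Δv_total ≈ 2410 m/s

r₁ = 6371 + 365.9 = 6736.9 km = 6.7369×10⁶ m.
r₂ = 6371 + 8408 = 14779 km = 1.4779×10⁷ m.
Transfer ellipse a_t = (r₁ + r₂)/2 = 1.076×10⁷ m.
At r₁: circular v_c1 = √(μ/r₁) = 7692 m/s; transfer-perigee v_p = √[μ(2/r₁ − 1/a_t)] = 9016 m/s.
Δv₁ = v_p − v_c1 = 1324 m/s.
At r₂: circular v_c2 = √(μ/r₂) = 5193 m/s; transfer-apogee v_a = √[μ(2/r₂ − 1/a_t)] = 4110 m/s.
Δv₂ = v_c2 − v_a = 1084 m/s.
Total Δv = Δv₁ + Δv₂ = 2407 m/s.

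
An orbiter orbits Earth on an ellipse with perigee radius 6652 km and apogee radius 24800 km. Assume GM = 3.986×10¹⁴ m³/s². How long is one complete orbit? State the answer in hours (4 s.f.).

T ≈ 5.452 hours

Semi-major axis a = (r_p + r_a)/2 = (6652.0 + 24800)/2 = 15726 km = 1.573×10⁷ m.
By Kepler's third law T = 2π√(a³/μ) = 2π × 3.124×10³ = 1.963×10⁴ s.
= 5.452 hours.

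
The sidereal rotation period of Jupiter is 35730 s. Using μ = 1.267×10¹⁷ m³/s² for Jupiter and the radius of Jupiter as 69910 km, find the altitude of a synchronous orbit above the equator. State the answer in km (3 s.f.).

A synchronous orbit has period T, so by Kepler's third law a = (μT²/4π²)^(1/3).
μT²/4π² = 1.267×10¹⁷ × (3.573×10⁴)² / 39.48 = 4.097×10²⁴ m³.
a = 1.600×10⁸ m = 1.6002×10⁵ km.
Altitude h = a − R = 1.6002×10⁵ − 69910 = 90105 km.

h_sync ≈ 90100 km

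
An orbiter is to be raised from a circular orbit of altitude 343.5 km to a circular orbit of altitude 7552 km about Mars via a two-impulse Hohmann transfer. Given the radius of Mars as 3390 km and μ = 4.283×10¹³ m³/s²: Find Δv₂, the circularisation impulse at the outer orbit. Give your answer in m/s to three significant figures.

Δv ≈ 567 m/s

r₁ = 3390 + 343.5 = 3733.5 km = 3.7335×10⁶ m.
r₂ = 3390 + 7552 = 10942 km = 1.0942×10⁷ m.
Transfer ellipse a_t = (r₁ + r₂)/2 = 7.338×10⁶ m.
At r₁: circular v_c1 = √(μ/r₁) = 3387 m/s; transfer-periapsis v_p = √[μ(2/r₁ − 1/a_t)] = 4136 m/s.
At r₂: circular v_c2 = √(μ/r₂) = 1978 m/s; transfer-apoapsis v_a = √[μ(2/r₂ − 1/a_t)] = 1411 m/s.
Δv₂ = v_c2 − v_a = 567.2 m/s.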